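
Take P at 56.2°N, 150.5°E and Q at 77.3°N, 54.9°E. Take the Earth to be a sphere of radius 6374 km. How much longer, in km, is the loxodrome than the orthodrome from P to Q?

Great circle: cos σ = sin φ₁ sin φ₂ + cos φ₁ cos φ₂ cos Δλ,  σ = 0.6456 rad → d_gc = 4115.3 km
Rhumb line: Δψ = +1.0044, q = Δφ/Δψ = 0.3667, d_rh = R√(Δφ²+q²Δλ²) = 4551.6 km
Excess = 4551.6 − 4115.3 = 436.3 ≈ 436 km

436 km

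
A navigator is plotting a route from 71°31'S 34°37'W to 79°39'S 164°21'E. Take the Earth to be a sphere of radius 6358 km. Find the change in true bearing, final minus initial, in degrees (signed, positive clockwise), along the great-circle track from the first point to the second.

+160.5°

Initial bearing θ₁ = atan2(sin Δλ cos φ₂, cos φ₁ sin φ₂ − sin φ₁ cos φ₂ cos Δλ) = 187.04°
Final bearing θ₂ = (initial bearing from the destination back to the start) + 180° = 347.51°
Δθ = θ₂ − θ₁ = +160.5°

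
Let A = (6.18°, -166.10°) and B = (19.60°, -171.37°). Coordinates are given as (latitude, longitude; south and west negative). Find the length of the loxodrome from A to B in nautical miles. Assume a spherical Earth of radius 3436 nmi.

Rhumb course C = atan2(Δλ, Δψ) with Δψ = ln[tan(π/4+φ₂/2)/tan(π/4+φ₁/2)] = +0.2409, Δλ = -0.0920 → C = 339.10°
d = R·|Δφ| / |cos C| = 3436·0.23422 / 0.93421 = 861 nmi

861 nmi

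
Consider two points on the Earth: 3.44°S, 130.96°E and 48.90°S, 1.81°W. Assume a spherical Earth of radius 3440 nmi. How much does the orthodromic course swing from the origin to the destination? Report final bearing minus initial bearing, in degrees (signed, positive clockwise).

+95.1°

At departure: θ₁ = atan2(sin Δλ cos φ₂, cos φ₁ sin φ₂ − sin φ₁ cos φ₂ cos Δλ) = 211.78°
At arrival: θ₂ = atan2(sin Δλ cos φ₁, −cos φ₂ sin φ₁ + sin φ₂ cos φ₁ cos Δλ) = 306.90°
Δθ = θ₂ − θ₁ = +95.1°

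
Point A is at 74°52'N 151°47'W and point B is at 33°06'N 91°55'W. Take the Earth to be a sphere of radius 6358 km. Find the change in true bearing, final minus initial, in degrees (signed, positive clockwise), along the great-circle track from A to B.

+53.0°

At departure: θ₁ = atan2(sin Δλ cos φ₂, cos φ₁ sin φ₂ − sin φ₁ cos φ₂ cos Δλ) = 109.98°
At arrival: θ₂ = atan2(sin Δλ cos φ₁, −cos φ₂ sin φ₁ + sin φ₂ cos φ₁ cos Δλ) = 162.97°
Δθ = θ₂ − θ₁ = +53.0°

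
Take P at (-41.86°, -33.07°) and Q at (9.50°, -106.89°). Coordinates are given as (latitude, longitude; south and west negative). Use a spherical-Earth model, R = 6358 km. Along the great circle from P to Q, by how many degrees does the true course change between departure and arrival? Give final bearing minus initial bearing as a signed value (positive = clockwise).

Initial bearing θ₁ = atan2(sin Δλ cos φ₂, cos φ₁ sin φ₂ − sin φ₁ cos φ₂ cos Δλ) = 287.92°
Final bearing θ₂ = (initial bearing from the destination back to the start) + 180° = 314.07°
Δθ = θ₂ − θ₁ = +26.1°

+26.1°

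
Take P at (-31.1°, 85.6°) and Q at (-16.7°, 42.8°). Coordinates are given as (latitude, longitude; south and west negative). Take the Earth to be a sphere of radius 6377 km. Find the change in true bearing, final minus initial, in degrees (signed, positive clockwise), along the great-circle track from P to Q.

+18.2°

At departure: θ₁ = atan2(sin Δλ cos φ₂, cos φ₁ sin φ₂ − sin φ₁ cos φ₂ cos Δλ) = 280.19°
At arrival: θ₂ = atan2(sin Δλ cos φ₁, −cos φ₂ sin φ₁ + sin φ₂ cos φ₁ cos Δλ) = 298.37°
Δθ = θ₂ − θ₁ = +18.2°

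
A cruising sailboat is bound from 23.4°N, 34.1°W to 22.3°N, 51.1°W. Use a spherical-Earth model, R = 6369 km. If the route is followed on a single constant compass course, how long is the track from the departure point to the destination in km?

1746 km

Rhumb course C = atan2(Δλ, Δψ) with Δψ = ln[tan(π/4+φ₂/2)/tan(π/4+φ₁/2)] = -0.0208, Δλ = -0.2967 → C = 265.98°
d = R·|Δφ| / |cos C| = 6369·0.01920 / 0.07005 = 1746 km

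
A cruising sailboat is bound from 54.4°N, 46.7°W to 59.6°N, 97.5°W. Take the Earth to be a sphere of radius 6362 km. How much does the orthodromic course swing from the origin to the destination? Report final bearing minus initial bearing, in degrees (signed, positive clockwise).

At departure: θ₁ = atan2(sin Δλ cos φ₂, cos φ₁ sin φ₂ − sin φ₁ cos φ₂ cos Δλ) = 301.68°
At arrival: θ₂ = atan2(sin Δλ cos φ₁, −cos φ₂ sin φ₁ + sin φ₂ cos φ₁ cos Δλ) = 258.21°
Δθ = θ₂ − θ₁ = -43.5°

-43.5°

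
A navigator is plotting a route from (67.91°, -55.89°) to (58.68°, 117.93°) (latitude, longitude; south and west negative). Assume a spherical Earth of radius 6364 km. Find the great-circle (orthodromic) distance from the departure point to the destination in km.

5923 km

Haversine: a = sin²(Δφ/2)+cos φ₁ cos φ₂ sin²(Δλ/2) = 0.20139;  σ = 2·atan2(√a,√(1−a))
σ = 53.329° → d = Rσ = 6364·0.93076 = 5923 km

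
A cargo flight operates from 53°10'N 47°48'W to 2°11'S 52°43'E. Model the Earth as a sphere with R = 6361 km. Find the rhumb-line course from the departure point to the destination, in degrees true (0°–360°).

Δψ = ln[tan(π/4+φ₂/2)/tan(π/4+φ₁/2)] = -1.1378
Δλ = +1.7543 rad (taken the short way round)
course = atan2(Δλ, Δψ) = 122.97°

123.0°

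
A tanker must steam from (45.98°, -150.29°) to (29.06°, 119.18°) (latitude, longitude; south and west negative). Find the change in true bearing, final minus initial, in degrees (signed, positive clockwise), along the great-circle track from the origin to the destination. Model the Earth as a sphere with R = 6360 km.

Initial bearing θ₁ = atan2(sin Δλ cos φ₂, cos φ₁ sin φ₂ − sin φ₁ cos φ₂ cos Δλ) = 291.45°
Final bearing θ₂ = (initial bearing from the destination back to the start) + 180° = 227.73°
Δθ = θ₂ − θ₁ = -63.7°

-63.7°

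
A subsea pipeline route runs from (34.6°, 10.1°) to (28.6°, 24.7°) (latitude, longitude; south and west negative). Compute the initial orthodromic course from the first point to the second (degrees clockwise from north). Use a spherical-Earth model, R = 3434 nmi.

111.8°

θ = atan2( sin Δλ·cos φ₂ ,  cos φ₁ sin φ₂ − sin φ₁ cos φ₂ cos Δλ )
  = atan2(+0.2213, -0.0884) = 111.78°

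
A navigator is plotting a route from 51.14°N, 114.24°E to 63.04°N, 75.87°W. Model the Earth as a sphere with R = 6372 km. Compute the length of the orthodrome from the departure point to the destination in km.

7289 km

Haversine: a = sin²(Δφ/2)+cos φ₁ cos φ₂ sin²(Δλ/2) = 0.29299;  σ = 2·atan2(√a,√(1−a))
σ = 65.542° → d = Rσ = 6372·1.14393 = 7289 km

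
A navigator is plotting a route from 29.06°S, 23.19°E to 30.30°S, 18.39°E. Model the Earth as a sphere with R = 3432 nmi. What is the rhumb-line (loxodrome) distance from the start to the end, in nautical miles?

Δψ = ln[tan(π/4+φ₂/2)/tan(π/4+φ₁/2)] = -0.0249;  Δφ = -0.0216 rad,  Δλ = -0.0838 rad
q = Δφ/Δψ = 0.8688
d = R·√(Δφ² + q²Δλ²) = 3432·0.07593 = 261 nmi

261 nmi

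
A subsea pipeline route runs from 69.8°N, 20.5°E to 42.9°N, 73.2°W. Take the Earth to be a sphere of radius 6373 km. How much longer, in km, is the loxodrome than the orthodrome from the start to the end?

505 km

Great circle: cos σ = sin φ₁ sin φ₂ + cos φ₁ cos φ₂ cos Δλ,  σ = 0.8988 rad → d_gc = 5728.2 km
Rhumb line: Δψ = -0.8948, q = Δφ/Δψ = 0.5247, d_rh = R√(Δφ²+q²Δλ²) = 6233.5 km
Excess = 6233.5 − 5728.2 = 505.3 ≈ 505 km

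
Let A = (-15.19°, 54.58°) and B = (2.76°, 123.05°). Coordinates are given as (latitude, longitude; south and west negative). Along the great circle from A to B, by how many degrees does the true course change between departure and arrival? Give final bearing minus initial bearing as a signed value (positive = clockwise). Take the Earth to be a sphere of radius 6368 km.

-8.5°

At departure: θ₁ = atan2(sin Δλ cos φ₂, cos φ₁ sin φ₂ − sin φ₁ cos φ₂ cos Δλ) = 81.28°
At arrival: θ₂ = atan2(sin Δλ cos φ₁, −cos φ₂ sin φ₁ + sin φ₂ cos φ₁ cos Δλ) = 72.75°
Δθ = θ₂ − θ₁ = -8.5°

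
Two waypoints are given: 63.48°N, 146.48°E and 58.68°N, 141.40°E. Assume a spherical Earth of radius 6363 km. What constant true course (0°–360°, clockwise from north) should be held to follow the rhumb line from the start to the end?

Meridional parts: M(φ₁)=+1.4454, M(φ₂)=+1.2718 → ΔM = -0.1736;  Δλ = -0.0887 rad
tan C = Δλ / ΔM = +0.5107 → C = 207.05°

207.1°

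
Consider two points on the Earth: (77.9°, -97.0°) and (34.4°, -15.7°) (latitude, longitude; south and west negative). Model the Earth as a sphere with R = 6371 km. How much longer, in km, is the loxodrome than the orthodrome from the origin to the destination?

Great circle: cos σ = sin φ₁ sin φ₂ + cos φ₁ cos φ₂ cos Δλ,  σ = 0.9538 rad → d_gc = 6076.7 km
Rhumb line: Δψ = -1.6043, q = Δφ/Δψ = 0.4732, d_rh = R√(Δφ²+q²Δλ²) = 6457.4 km
Excess = 6457.4 − 6076.7 = 380.7 ≈ 381 km

381 km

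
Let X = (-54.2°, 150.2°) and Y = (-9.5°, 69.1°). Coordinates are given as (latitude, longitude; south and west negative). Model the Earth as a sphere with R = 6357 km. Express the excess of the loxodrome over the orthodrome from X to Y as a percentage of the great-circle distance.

Great circle: σ = 1.3458 rad → d_gc = Rσ = 8555.1 km
Rhumb: Δφ = +0.7802, Δλ = -1.4155, Δψ = +0.9636, q = Δφ/Δψ = 0.8097 → d_rh = R√(Δφ²+q²Δλ²) = 8813.3 km
Excess = (8813.3 − 8555.1) / 8555.1 = 258.2 / 8555.1 = 3.02% ≈ 3.0%

3.0%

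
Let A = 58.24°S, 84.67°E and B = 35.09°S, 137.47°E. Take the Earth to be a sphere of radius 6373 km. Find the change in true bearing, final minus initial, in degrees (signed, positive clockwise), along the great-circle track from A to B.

Initial bearing θ₁ = atan2(sin Δλ cos φ₂, cos φ₁ sin φ₂ − sin φ₁ cos φ₂ cos Δλ) = 79.73°
Final bearing θ₂ = (initial bearing from the destination back to the start) + 180° = 39.27°
Δθ = θ₂ − θ₁ = -40.5°

-40.5°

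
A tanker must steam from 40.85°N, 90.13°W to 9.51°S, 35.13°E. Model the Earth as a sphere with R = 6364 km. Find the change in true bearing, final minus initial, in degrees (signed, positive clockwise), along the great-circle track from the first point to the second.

Initial bearing θ₁ = atan2(sin Δλ cos φ₂, cos φ₁ sin φ₂ − sin φ₁ cos φ₂ cos Δλ) = 72.92°
Final bearing θ₂ = (initial bearing from the destination back to the start) + 180° = 132.85°
Δθ = θ₂ − θ₁ = +59.9°

+59.9°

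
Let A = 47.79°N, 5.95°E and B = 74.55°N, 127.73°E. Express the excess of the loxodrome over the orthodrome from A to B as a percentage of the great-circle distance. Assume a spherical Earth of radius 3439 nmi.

Great circle: σ = 0.9025 rad → d_gc = Rσ = 3103.7 nmi
Rhumb: Δφ = +0.4671, Δλ = +2.1255, Δψ = +1.0457, q = Δφ/Δψ = 0.4466 → d_rh = R√(Δφ²+q²Δλ²) = 3638.5 nmi
Excess = (3638.5 − 3103.7) / 3103.7 = 534.8 / 3103.7 = 17.23% ≈ 17.2%

17.2%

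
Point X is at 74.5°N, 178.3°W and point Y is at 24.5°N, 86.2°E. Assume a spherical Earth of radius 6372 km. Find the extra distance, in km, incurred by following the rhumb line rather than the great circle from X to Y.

Great circle: cos σ = sin φ₁ sin φ₂ + cos φ₁ cos φ₂ cos Δλ,  σ = 1.1850 rad → d_gc = 7550.8 km
Rhumb line: Δψ = -1.5531, q = Δφ/Δψ = 0.5619, d_rh = R√(Δφ²+q²Δλ²) = 8156.7 km
Excess = 8156.7 − 7550.8 = 605.9 ≈ 606 km

606 km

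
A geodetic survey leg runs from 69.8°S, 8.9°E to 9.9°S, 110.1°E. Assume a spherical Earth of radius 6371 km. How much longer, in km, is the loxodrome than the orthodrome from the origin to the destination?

693 km

Great circle: cos σ = sin φ₁ sin φ₂ + cos φ₁ cos φ₂ cos Δλ,  σ = 1.4754 rad → d_gc = 9399.57 km
Rhumb line: Δψ = +1.5516, q = Δφ/Δψ = 0.6738, d_rh = R√(Δφ²+q²Δλ²) = 10092.14 km
Excess = 10092.14 − 9399.57 = 692.57 ≈ 693 km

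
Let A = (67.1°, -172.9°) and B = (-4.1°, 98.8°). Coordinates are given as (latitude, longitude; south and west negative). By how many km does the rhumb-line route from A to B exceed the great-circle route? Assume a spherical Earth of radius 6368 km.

424 km

Great circle: cos σ = sin φ₁ sin φ₂ + cos φ₁ cos φ₂ cos Δλ,  σ = 1.6252 rad → d_gc = 10349.1 km
Rhumb line: Δψ = -1.6684, q = Δφ/Δψ = 0.7448, d_rh = R√(Δφ²+q²Δλ²) = 10772.7 km
Excess = 10772.7 − 10349.1 = 423.6 ≈ 424 km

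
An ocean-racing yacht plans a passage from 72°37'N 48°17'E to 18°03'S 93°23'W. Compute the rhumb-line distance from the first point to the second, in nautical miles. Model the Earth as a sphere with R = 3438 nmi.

8187 nmi

Δψ = ln[tan(π/4+φ₂/2)/tan(π/4+φ₁/2)] = -2.1985;  Δφ = -1.5824 rad,  Δλ = -2.4725 rad
q = Δφ/Δψ = 0.7198
d = R·√(Δφ² + q²Δλ²) = 3438·2.38145 = 8187 nmi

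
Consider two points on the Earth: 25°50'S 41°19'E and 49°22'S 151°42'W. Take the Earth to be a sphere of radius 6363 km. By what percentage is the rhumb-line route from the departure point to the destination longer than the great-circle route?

Great circle: σ = 1.8136 rad → d_gc = Rσ = 11539.7 km
Rhumb: Δφ = -0.4107, Δλ = +2.9144, Δψ = -0.5266, q = Δφ/Δψ = 0.7799 → d_rh = R√(Δφ²+q²Δλ²) = 14697.8 km
Excess = (14697.8 − 11539.7) / 11539.7 = 3158.1 / 11539.7 = 27.37% ≈ 27.4%

27.4%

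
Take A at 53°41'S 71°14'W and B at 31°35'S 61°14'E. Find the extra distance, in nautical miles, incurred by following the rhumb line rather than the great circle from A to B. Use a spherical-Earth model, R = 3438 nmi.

779 nmi

Great circle: cos σ = sin φ₁ sin φ₂ + cos φ₁ cos φ₂ cos Δλ,  σ = 1.4893 rad → d_gc = 5120.3 nmi
Rhumb line: Δψ = +0.5333, q = Δφ/Δψ = 0.7232, d_rh = R√(Δφ²+q²Δλ²) = 5899.6 nmi
Excess = 5899.6 − 5120.3 = 779.3 ≈ 779 nmi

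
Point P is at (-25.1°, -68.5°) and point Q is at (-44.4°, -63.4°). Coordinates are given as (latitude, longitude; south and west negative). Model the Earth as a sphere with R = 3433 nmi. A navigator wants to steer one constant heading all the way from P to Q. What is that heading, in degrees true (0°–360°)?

Meridional parts: M(φ₁)=-0.4528, M(φ₂)=-0.8666 → ΔM = -0.4138;  Δλ = +0.0890 rad
tan C = Δλ / ΔM = -0.2151 → C = 167.86°

167.9°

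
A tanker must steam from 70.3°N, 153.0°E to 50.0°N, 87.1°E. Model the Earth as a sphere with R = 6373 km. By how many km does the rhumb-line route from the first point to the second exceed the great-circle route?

Great circle: cos σ = sin φ₁ sin φ₂ + cos φ₁ cos φ₂ cos Δλ,  σ = 0.6272 rad → d_gc = 3997.02 km
Rhumb line: Δψ = -0.7402, q = Δφ/Δψ = 0.4787, d_rh = R√(Δφ²+q²Δλ²) = 4172.54 km
Excess = 4172.54 − 3997.02 = 175.52 ≈ 176 km

176 km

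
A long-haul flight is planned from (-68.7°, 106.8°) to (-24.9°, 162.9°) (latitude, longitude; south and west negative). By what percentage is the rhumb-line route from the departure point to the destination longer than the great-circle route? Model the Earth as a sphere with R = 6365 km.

Great circle: σ = 0.9569 rad → d_gc = Rσ = 6090.8 km
Rhumb: Δφ = +0.7645, Δλ = +0.9791, Δψ = +1.2221, q = Δφ/Δψ = 0.6255 → d_rh = R√(Δφ²+q²Δλ²) = 6234.8 km
Excess = (6234.8 − 6090.8) / 6090.8 = 144.0 / 6090.8 = 2.36% ≈ 2.4%

2.4%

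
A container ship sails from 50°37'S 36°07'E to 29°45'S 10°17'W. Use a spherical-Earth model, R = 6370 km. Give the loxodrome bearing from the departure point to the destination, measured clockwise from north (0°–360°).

Δψ = ln[tan(π/4+φ₂/2)/tan(π/4+φ₁/2)] = +0.4833
Δλ = -0.8098 rad (taken the short way round)
course = atan2(Δλ, Δψ) = 300.83°

300.8°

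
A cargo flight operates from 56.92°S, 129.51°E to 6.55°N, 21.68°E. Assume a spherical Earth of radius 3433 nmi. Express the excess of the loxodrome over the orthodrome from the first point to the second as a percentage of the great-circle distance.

Great circle: σ = 1.8355 rad → d_gc = Rσ = 6301.2 nmi
Rhumb: Δφ = +1.1078, Δλ = -1.8820, Δψ = +1.3287, q = Δφ/Δψ = 0.8337 → d_rh = R√(Δφ²+q²Δλ²) = 6593.8 nmi
Excess = (6593.8 − 6301.2) / 6301.2 = 292.6 / 6301.2 = 4.64% ≈ 4.6%

4.6%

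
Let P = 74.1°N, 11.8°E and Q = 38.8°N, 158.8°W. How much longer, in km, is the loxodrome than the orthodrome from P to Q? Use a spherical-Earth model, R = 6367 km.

2818 km

Great circle: cos σ = sin φ₁ sin φ₂ + cos φ₁ cos φ₂ cos Δλ,  σ = 1.1680 rad → d_gc = 7436.7 km
Rhumb line: Δψ = -1.2328, q = Δφ/Δψ = 0.4998, d_rh = R√(Δφ²+q²Δλ²) = 10254.3 km
Excess = 10254.3 − 7436.7 = 2817.6 ≈ 2818 km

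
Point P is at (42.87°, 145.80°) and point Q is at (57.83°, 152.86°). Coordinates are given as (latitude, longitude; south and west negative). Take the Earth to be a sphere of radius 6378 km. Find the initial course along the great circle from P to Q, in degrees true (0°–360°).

14.1°

N = sin Δλ·cos φ₂ = +0.0654;  D = cos φ₁ sin φ₂ − sin φ₁ cos φ₂ cos Δλ = +0.2609
initial course = atan2(N, D) = 14.08°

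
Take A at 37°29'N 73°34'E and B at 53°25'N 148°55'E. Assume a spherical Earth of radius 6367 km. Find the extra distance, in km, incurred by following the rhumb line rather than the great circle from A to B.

Great circle: cos σ = sin φ₁ sin φ₂ + cos φ₁ cos φ₂ cos Δλ,  σ = 0.9169 rad → d_gc = 5838.1 km
Rhumb line: Δψ = +0.4004, q = Δφ/Δψ = 0.6945, d_rh = R√(Δφ²+q²Δλ²) = 6079.2 km
Excess = 6079.2 − 5838.1 = 241.1 ≈ 241 km

241 km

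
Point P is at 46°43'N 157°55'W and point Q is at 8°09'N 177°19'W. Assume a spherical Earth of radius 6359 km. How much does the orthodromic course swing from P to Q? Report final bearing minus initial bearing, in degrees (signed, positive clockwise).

-9.5°

At departure: θ₁ = atan2(sin Δλ cos φ₂, cos φ₁ sin φ₂ − sin φ₁ cos φ₂ cos Δλ) = 209.44°
At arrival: θ₂ = atan2(sin Δλ cos φ₁, −cos φ₂ sin φ₁ + sin φ₂ cos φ₁ cos Δλ) = 199.90°
Δθ = θ₂ − θ₁ = -9.5°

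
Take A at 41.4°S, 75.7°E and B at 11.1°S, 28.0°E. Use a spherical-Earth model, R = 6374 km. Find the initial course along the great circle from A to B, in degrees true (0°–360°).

θ = atan2( sin Δλ·cos φ₂ ,  cos φ₁ sin φ₂ − sin φ₁ cos φ₂ cos Δλ )
  = atan2(-0.7258, +0.2923) = 291.94°

291.9°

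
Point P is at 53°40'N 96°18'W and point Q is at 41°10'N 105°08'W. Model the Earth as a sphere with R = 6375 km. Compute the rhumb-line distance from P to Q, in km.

1540 km

Rhumb course C = atan2(Δλ, Δψ) with Δψ = ln[tan(π/4+φ₂/2)/tan(π/4+φ₁/2)] = -0.3246, Δλ = -0.1542 → C = 205.41°
d = R·|Δφ| / |cos C| = 6375·0.21817 / 0.90329 = 1540 km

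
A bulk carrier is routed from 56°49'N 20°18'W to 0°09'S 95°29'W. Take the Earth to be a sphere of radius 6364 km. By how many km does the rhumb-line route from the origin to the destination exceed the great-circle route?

203 km

Great circle: cos σ = sin φ₁ sin φ₂ + cos φ₁ cos φ₂ cos Δλ,  σ = 1.4326 rad → d_gc = 9117.0 km
Rhumb line: Δψ = -1.2134, q = Δφ/Δψ = 0.8194, d_rh = R√(Δφ²+q²Δλ²) = 9319.6 km
Excess = 9319.6 − 9117.0 = 202.6 ≈ 203 km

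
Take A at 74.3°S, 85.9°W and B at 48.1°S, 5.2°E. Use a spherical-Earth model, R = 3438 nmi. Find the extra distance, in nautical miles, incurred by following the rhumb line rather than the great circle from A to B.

238 nmi

Great circle: cos σ = sin φ₁ sin φ₂ + cos φ₁ cos φ₂ cos Δλ,  σ = 0.7769 rad → d_gc = 2671.1 nmi
Rhumb line: Δψ = +1.0214, q = Δφ/Δψ = 0.4477, d_rh = R√(Δφ²+q²Δλ²) = 2908.8 nmi
Excess = 2908.8 − 2671.1 = 237.7 ≈ 238 nmi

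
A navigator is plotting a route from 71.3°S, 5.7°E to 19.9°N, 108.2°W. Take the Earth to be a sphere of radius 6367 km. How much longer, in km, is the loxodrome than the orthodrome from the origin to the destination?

844 km

Great circle: cos σ = sin φ₁ sin φ₂ + cos φ₁ cos φ₂ cos Δλ,  σ = 2.0315 rad → d_gc = 12934.3 km
Rhumb line: Δψ = +2.1584, q = Δφ/Δψ = 0.7374, d_rh = R√(Δφ²+q²Δλ²) = 13778.0 km
Excess = 13778.0 − 12934.3 = 843.7 ≈ 844 km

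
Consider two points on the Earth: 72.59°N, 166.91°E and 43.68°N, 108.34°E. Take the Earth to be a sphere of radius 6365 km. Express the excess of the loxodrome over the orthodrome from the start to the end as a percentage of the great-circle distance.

Great circle: σ = 0.6891 rad → d_gc = Rσ = 4386.0 km
Rhumb: Δφ = -0.5046, Δλ = -1.0222, Δψ = -1.0274, q = Δφ/Δψ = 0.4911 → d_rh = R√(Δφ²+q²Δλ²) = 4530.4 km
Excess = (4530.4 − 4386.0) / 4386.0 = 144.4 / 4386.0 = 3.29% ≈ 3.3%

3.3%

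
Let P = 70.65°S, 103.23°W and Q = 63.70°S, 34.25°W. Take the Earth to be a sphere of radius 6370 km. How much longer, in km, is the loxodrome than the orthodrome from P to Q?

Great circle: cos σ = sin φ₁ sin φ₂ + cos φ₁ cos φ₂ cos Δλ,  σ = 0.4544 rad → d_gc = 2894.8 km
Rhumb line: Δψ = +0.3151, q = Δφ/Δψ = 0.3850, d_rh = R√(Δφ²+q²Δλ²) = 3051.8 km
Excess = 3051.8 − 2894.8 = 157.0 ≈ 157 km

157 km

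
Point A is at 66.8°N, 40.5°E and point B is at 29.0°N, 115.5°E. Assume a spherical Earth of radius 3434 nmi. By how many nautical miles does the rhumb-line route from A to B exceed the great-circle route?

156 nmi

Great circle: cos σ = sin φ₁ sin φ₂ + cos φ₁ cos φ₂ cos Δλ,  σ = 1.0065 rad → d_gc = 3456.48 nmi
Rhumb line: Δψ = -1.0542, q = Δφ/Δψ = 0.6258, d_rh = R√(Δφ²+q²Δλ²) = 3612.00 nmi
Excess = 3612.00 − 3456.48 = 155.52 ≈ 156 nmi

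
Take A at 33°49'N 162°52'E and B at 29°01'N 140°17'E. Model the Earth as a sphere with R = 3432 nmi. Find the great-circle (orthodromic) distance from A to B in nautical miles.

Haversine: a = sin²(Δφ/2)+cos φ₁ cos φ₂ sin²(Δλ/2) = 0.02961;  σ = 2·atan2(√a,√(1−a))
σ = 19.816° → d = Rσ = 3432·0.34586 = 1187 nmi

1187 nmi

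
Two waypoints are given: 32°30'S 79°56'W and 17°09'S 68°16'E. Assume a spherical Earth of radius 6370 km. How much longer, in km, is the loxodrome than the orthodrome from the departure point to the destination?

Great circle: cos σ = sin φ₁ sin φ₂ + cos φ₁ cos φ₂ cos Δλ,  σ = 2.1253 rad → d_gc = 13537.89 km
Rhumb line: Δψ = +0.2965, q = Δφ/Δψ = 0.9037, d_rh = R√(Δφ²+q²Δλ²) = 14987.38 km
Excess = 14987.38 − 13537.89 = 1449.49 ≈ 1449 km

1449 km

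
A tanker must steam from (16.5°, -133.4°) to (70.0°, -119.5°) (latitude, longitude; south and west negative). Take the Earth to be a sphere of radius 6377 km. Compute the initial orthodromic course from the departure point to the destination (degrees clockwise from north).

5.8°

N = sin Δλ·cos φ₂ = +0.0822;  D = cos φ₁ sin φ₂ − sin φ₁ cos φ₂ cos Δλ = +0.8067
initial course = atan2(N, D) = 5.82°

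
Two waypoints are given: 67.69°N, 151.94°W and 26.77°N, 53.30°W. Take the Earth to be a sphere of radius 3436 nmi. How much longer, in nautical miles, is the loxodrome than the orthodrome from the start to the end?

Great circle: cos σ = sin φ₁ sin φ₂ + cos φ₁ cos φ₂ cos Δλ,  σ = 1.1963 rad → d_gc = 4110.58 nmi
Rhumb line: Δψ = -1.1384, q = Δφ/Δψ = 0.6274, d_rh = R√(Δφ²+q²Δλ²) = 4449.12 nmi
Excess = 4449.12 − 4110.58 = 338.54 ≈ 339 nmi

339 nmi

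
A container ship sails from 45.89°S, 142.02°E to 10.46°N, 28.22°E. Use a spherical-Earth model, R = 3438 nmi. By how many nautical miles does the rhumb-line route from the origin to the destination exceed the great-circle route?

Great circle: cos σ = sin φ₁ sin φ₂ + cos φ₁ cos φ₂ cos Δλ,  σ = 1.9895 rad → d_gc = 6839.9 nmi
Rhumb line: Δψ = +1.0871, q = Δφ/Δψ = 0.9047, d_rh = R√(Δφ²+q²Δλ²) = 7042.5 nmi
Excess = 7042.5 − 6839.9 = 202.6 ≈ 203 nmi

203 nmi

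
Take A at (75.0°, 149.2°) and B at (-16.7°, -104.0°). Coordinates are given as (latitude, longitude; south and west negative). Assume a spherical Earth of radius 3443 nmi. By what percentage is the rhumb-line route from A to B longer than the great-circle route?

Great circle: σ = 1.9275 rad → d_gc = Rσ = 6636.5 nmi
Rhumb: Δφ = -1.6005, Δλ = +1.8640, Δψ = -2.3233, q = Δφ/Δψ = 0.6889 → d_rh = R√(Δφ²+q²Δλ²) = 7064.8 nmi
Excess = (7064.8 − 6636.5) / 6636.5 = 428.3 / 6636.5 = 6.454% ≈ 6.5%

6.5%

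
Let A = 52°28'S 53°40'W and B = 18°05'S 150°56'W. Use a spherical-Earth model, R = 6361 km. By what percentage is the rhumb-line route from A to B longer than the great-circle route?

Great circle: σ = 1.3970 rad → d_gc = Rσ = 8886.5 km
Rhumb: Δφ = +0.6001, Δλ = -1.6976, Δψ = +0.7585, q = Δφ/Δψ = 0.7912 → d_rh = R√(Δφ²+q²Δλ²) = 9357.8 km
Excess = (9357.8 − 8886.5) / 8886.5 = 471.3 / 8886.5 = 5.30% ≈ 5.3%

5.3%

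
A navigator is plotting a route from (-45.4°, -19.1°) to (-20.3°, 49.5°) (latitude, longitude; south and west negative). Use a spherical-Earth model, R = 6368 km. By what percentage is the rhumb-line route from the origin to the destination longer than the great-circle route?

Great circle: σ = 1.0618 rad → d_gc = Rσ = 6761.4 km
Rhumb: Δφ = +0.4381, Δλ = +1.1973, Δψ = +0.5293, q = Δφ/Δψ = 0.8276 → d_rh = R√(Δφ²+q²Δλ²) = 6899.2 km
Excess = (6899.2 − 6761.4) / 6761.4 = 137.8 / 6761.4 = 2.04% ≈ 2.0%

2.0%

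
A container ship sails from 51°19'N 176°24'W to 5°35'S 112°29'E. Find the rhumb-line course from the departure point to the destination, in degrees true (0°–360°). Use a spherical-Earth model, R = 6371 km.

Δψ = ln[tan(π/4+φ₂/2)/tan(π/4+φ₁/2)] = -1.1445
Δλ = -1.2412 rad (taken the short way round)
course = atan2(Δλ, Δψ) = 227.32°

227.3°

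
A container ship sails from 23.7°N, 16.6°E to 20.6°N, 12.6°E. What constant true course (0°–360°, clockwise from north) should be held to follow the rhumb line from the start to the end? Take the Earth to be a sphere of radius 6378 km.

230.1°

Δψ = ln[tan(π/4+φ₂/2)/tan(π/4+φ₁/2)] = -0.0584
Δλ = -0.0698 rad (taken the short way round)
course = atan2(Δλ, Δψ) = 230.07°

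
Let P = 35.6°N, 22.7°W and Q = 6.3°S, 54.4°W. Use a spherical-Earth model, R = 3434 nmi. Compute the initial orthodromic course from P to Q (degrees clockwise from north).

θ = atan2( sin Δλ·cos φ₂ ,  cos φ₁ sin φ₂ − sin φ₁ cos φ₂ cos Δλ )
  = atan2(-0.5223, -0.5815) = 221.93°

221.9°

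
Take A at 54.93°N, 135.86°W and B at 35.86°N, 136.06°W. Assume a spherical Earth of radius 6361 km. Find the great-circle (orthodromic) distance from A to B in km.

Haversine: a = sin²(Δφ/2)+cos φ₁ cos φ₂ sin²(Δλ/2) = 0.02744;  σ = 2·atan2(√a,√(1−a))
σ = 19.070° → d = Rσ = 6361·0.33284 = 2117 km

2117 km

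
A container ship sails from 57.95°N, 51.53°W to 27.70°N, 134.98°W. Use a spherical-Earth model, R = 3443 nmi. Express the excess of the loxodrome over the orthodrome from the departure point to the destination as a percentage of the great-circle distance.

Great circle: σ = 1.1067 rad → d_gc = Rσ = 3810.5 nmi
Rhumb: Δφ = -0.5280, Δλ = -1.4565, Δψ = -0.7440, q = Δφ/Δψ = 0.7096 → d_rh = R√(Δφ²+q²Δλ²) = 3995.7 nmi
Excess = (3995.7 − 3810.5) / 3810.5 = 185.2 / 3810.5 = 4.86% ≈ 4.9%

4.9%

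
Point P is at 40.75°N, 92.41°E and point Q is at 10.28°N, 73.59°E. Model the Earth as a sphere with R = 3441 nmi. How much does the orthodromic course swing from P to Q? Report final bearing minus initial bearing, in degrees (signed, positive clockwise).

Initial bearing θ₁ = atan2(sin Δλ cos φ₂, cos φ₁ sin φ₂ − sin φ₁ cos φ₂ cos Δλ) = 213.88°
Final bearing θ₂ = (initial bearing from the destination back to the start) + 180° = 205.42°
Δθ = θ₂ − θ₁ = -8.5°

-8.5°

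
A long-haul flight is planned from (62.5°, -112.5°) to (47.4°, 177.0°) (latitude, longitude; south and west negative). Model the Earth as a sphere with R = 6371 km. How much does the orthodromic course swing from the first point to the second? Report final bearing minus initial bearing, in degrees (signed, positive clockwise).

-60.5°

At departure: θ₁ = atan2(sin Δλ cos φ₂, cos φ₁ sin φ₂ − sin φ₁ cos φ₂ cos Δλ) = 282.33°
At arrival: θ₂ = atan2(sin Δλ cos φ₁, −cos φ₂ sin φ₁ + sin φ₂ cos φ₁ cos Δλ) = 221.79°
Δθ = θ₂ − θ₁ = -60.5°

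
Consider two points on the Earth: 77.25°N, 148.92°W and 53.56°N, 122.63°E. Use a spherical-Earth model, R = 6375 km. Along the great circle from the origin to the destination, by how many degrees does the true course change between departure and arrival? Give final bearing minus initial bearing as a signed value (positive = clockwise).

At departure: θ₁ = atan2(sin Δλ cos φ₂, cos φ₁ sin φ₂ − sin φ₁ cos φ₂ cos Δλ) = 285.25°
At arrival: θ₂ = atan2(sin Δλ cos φ₁, −cos φ₂ sin φ₁ + sin φ₂ cos φ₁ cos Δλ) = 201.01°
Δθ = θ₂ − θ₁ = -84.2°

-84.2°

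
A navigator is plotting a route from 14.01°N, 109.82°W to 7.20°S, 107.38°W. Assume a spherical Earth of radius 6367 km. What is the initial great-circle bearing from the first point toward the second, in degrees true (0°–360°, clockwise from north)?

θ = atan2( sin Δλ·cos φ₂ ,  cos φ₁ sin φ₂ − sin φ₁ cos φ₂ cos Δλ )
  = atan2(+0.0422, -0.3616) = 173.34°

173.3°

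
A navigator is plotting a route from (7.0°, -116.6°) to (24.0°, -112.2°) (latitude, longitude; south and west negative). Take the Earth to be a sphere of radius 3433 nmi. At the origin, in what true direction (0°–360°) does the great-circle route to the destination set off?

13.5°

θ = atan2( sin Δλ·cos φ₂ ,  cos φ₁ sin φ₂ − sin φ₁ cos φ₂ cos Δλ )
  = atan2(+0.0701, +0.2927) = 13.47°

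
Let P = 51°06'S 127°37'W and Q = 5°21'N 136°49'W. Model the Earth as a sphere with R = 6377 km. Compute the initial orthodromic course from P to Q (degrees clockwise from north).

N = sin Δλ·cos φ₂ = -0.1592;  D = cos φ₁ sin φ₂ − sin φ₁ cos φ₂ cos Δλ = +0.8234
initial course = atan2(N, D) = 349.06°

349.1°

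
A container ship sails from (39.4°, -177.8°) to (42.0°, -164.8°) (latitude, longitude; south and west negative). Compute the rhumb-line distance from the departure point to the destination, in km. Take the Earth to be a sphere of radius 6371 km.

1133 km

Rhumb course C = atan2(Δλ, Δψ) with Δψ = ln[tan(π/4+φ₂/2)/tan(π/4+φ₁/2)] = +0.0599, Δλ = +0.2269 → C = 75.22°
d = R·|Δφ| / |cos C| = 6371·0.04538 / 0.25513 = 1133 km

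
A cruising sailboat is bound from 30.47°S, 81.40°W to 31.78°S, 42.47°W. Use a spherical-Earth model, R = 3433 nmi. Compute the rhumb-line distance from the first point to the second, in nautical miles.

1998 nmi

Δψ = ln[tan(π/4+φ₂/2)/tan(π/4+φ₁/2)] = -0.0267;  Δφ = -0.0229 rad,  Δλ = +0.6795 rad
q = Δφ/Δψ = 0.8560
d = R·√(Δφ² + q²Δλ²) = 3433·0.58207 = 1998 nmi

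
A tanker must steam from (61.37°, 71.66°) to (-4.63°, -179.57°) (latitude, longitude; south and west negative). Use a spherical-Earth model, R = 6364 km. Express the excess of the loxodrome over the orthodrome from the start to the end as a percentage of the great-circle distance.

Great circle: σ = 1.7973 rad → d_gc = Rσ = 11437.7 km
Rhumb: Δφ = -1.1519, Δλ = +1.8984, Δψ = -1.4467, q = Δφ/Δψ = 0.7962 → d_rh = R√(Δφ²+q²Δλ²) = 12094.6 km
Excess = (12094.6 − 11437.7) / 11437.7 = 656.9 / 11437.7 = 5.74% ≈ 5.7%

5.7%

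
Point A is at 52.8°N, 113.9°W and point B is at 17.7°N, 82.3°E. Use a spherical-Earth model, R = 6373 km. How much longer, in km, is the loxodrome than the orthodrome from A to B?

2894 km

Great circle: cos σ = sin φ₁ sin φ₂ + cos φ₁ cos φ₂ cos Δλ,  σ = 1.8870 rad → d_gc = 12025.7 km
Rhumb line: Δψ = -0.7751, q = Δφ/Δψ = 0.7904, d_rh = R√(Δφ²+q²Δλ²) = 14920.0 km
Excess = 14920.0 − 12025.7 = 2894.3 ≈ 2894 km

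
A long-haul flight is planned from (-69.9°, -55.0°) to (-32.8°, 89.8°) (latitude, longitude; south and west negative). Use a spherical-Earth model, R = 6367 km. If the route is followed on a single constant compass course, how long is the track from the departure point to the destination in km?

10147 km

Δψ = ln[tan(π/4+φ₂/2)/tan(π/4+φ₁/2)] = +1.1238;  Δφ = +0.6475 rad,  Δλ = +2.5272 rad
q = Δφ/Δψ = 0.5762
d = R·√(Δφ² + q²Δλ²) = 6367·1.59369 = 10147 km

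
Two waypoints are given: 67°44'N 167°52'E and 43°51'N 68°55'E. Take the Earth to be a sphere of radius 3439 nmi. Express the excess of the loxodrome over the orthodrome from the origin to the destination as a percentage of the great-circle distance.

9.9%

Great circle: σ = 0.9290 rad → d_gc = Rσ = 3195.0 nmi
Rhumb: Δφ = -0.4168, Δλ = -1.7270, Δψ = -0.7723, q = Δφ/Δψ = 0.5397 → d_rh = R√(Δφ²+q²Δλ²) = 3511.5 nmi
Excess = (3511.5 − 3195.0) / 3195.0 = 316.5 / 3195.0 = 9.91% ≈ 9.9%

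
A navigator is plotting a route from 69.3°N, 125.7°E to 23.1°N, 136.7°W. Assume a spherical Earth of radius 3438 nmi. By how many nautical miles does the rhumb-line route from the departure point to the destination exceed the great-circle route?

Great circle: cos σ = sin φ₁ sin φ₂ + cos φ₁ cos φ₂ cos Δλ,  σ = 1.2408 rad → d_gc = 4266.0 nmi
Rhumb line: Δψ = -1.2857, q = Δφ/Δψ = 0.6272, d_rh = R√(Δφ²+q²Δλ²) = 4601.6 nmi
Excess = 4601.6 − 4266.0 = 335.6 ≈ 336 nmi

336 nmi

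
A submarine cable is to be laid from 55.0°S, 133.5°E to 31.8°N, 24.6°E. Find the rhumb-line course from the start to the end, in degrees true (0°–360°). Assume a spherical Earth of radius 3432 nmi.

Meridional parts: M(φ₁)=-1.1542, M(φ₂)=+0.5859 → ΔM = +1.7402;  Δλ = -1.9007 rad
tan C = Δλ / ΔM = -1.0922 → C = 312.48°

312.5°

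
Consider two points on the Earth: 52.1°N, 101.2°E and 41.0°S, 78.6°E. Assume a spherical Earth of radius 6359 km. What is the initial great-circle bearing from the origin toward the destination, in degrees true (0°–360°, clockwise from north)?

N = sin Δλ·cos φ₂ = -0.2900;  D = cos φ₁ sin φ₂ − sin φ₁ cos φ₂ cos Δλ = -0.9528
initial course = atan2(N, D) = 196.93°

196.9°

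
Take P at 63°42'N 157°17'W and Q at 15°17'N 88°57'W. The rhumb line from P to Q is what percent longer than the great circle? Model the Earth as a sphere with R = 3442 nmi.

Great circle: σ = 1.1657 rad → d_gc = Rσ = 4012.3 nmi
Rhumb: Δφ = -0.8450, Δλ = +1.1926, Δψ = -1.1841, q = Δφ/Δψ = 0.7137 → d_rh = R√(Δφ²+q²Δλ²) = 4128.3 nmi
Excess = (4128.3 − 4012.3) / 4012.3 = 116.0 / 4012.3 = 2.89% ≈ 2.9%

2.9%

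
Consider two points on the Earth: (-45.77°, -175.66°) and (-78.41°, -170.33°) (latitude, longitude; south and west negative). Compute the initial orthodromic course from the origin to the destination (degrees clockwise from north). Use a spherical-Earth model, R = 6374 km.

178.0°

N = sin Δλ·cos φ₂ = +0.0187;  D = cos φ₁ sin φ₂ − sin φ₁ cos φ₂ cos Δλ = -0.5400
initial course = atan2(N, D) = 178.02°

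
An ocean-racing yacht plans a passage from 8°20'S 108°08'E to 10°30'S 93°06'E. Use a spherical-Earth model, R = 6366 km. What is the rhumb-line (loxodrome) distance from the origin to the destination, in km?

Δψ = ln[tan(π/4+φ₂/2)/tan(π/4+φ₁/2)] = -0.0383;  Δφ = -0.0378 rad,  Δλ = -0.2624 rad
q = Δφ/Δψ = 0.9865
d = R·√(Δφ² + q²Δλ²) = 6366·0.26158 = 1665 km

1665 km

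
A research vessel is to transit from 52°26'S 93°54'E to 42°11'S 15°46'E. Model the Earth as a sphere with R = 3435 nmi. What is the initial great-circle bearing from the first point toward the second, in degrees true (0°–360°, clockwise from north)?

θ = atan2( sin Δλ·cos φ₂ ,  cos φ₁ sin φ₂ − sin φ₁ cos φ₂ cos Δλ )
  = atan2(-0.7252, -0.2886) = 248.30°

248.3°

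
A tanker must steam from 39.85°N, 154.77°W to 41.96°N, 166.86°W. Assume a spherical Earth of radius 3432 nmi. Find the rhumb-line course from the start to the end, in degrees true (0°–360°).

Δψ = ln[tan(π/4+φ₂/2)/tan(π/4+φ₁/2)] = +0.0487
Δλ = -0.2110 rad (taken the short way round)
course = atan2(Δλ, Δψ) = 283.00°

283.0°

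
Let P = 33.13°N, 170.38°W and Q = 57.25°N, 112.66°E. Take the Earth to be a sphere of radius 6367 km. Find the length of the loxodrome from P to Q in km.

Δψ = ln[tan(π/4+φ₂/2)/tan(π/4+φ₁/2)] = +0.6113;  Δφ = +0.4210 rad,  Δλ = -1.3432 rad
q = Δφ/Δψ = 0.6887
d = R·√(Δφ² + q²Δλ²) = 6367·1.01632 = 6471 km

6471 km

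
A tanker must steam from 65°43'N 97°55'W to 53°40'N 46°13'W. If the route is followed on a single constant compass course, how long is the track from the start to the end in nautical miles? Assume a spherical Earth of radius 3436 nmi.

1705 nmi

Δψ = ln[tan(π/4+φ₂/2)/tan(π/4+φ₁/2)] = -0.4221;  Δφ = -0.2103 rad,  Δλ = +0.9023 rad
q = Δφ/Δψ = 0.4982
d = R·√(Δφ² + q²Δλ²) = 3436·0.49631 = 1705 nmi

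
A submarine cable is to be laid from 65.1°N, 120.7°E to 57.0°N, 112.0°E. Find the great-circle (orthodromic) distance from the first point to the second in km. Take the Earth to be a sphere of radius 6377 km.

1014 km

Haversine: a = sin²(Δφ/2)+cos φ₁ cos φ₂ sin²(Δλ/2) = 0.00631;  σ = 2·atan2(√a,√(1−a))
σ = 9.110° → d = Rσ = 6377·0.15901 = 1014 km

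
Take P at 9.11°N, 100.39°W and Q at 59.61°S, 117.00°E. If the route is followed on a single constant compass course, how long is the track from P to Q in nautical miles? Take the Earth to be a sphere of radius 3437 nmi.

8135 nmi

Δψ = ln[tan(π/4+φ₂/2)/tan(π/4+φ₁/2)] = -1.4631;  Δφ = -1.1994 rad,  Δλ = -2.4890 rad
q = Δφ/Δψ = 0.8198
d = R·√(Δφ² + q²Δλ²) = 3437·2.36680 = 8135 nmi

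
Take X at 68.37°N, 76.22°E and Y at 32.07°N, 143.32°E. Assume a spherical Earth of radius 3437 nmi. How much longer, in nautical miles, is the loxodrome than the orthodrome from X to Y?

117 nmi

Great circle: cos σ = sin φ₁ sin φ₂ + cos φ₁ cos φ₂ cos Δλ,  σ = 0.9083 rad → d_gc = 3121.7 nmi
Rhumb line: Δψ = -1.0638, q = Δφ/Δψ = 0.5955, d_rh = R√(Δφ²+q²Δλ²) = 3238.5 nmi
Excess = 3238.5 − 3121.7 = 116.8 ≈ 117 nmi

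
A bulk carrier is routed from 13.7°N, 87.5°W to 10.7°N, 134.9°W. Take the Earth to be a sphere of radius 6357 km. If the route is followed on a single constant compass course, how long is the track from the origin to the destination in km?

5150 km

Δψ = ln[tan(π/4+φ₂/2)/tan(π/4+φ₁/2)] = -0.0536;  Δφ = -0.0524 rad,  Δλ = -0.8273 rad
q = Δφ/Δψ = 0.9773
d = R·√(Δφ² + q²Δλ²) = 6357·0.81020 = 5150 km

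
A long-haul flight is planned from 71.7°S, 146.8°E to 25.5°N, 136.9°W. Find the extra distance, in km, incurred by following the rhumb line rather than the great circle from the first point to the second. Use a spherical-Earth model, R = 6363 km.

279 km

Great circle: cos σ = sin φ₁ sin φ₂ + cos φ₁ cos φ₂ cos Δλ,  σ = 1.9194 rad → d_gc = 12213.4 km
Rhumb line: Δψ = +2.2864, q = Δφ/Δψ = 0.7420, d_rh = R√(Δφ²+q²Δλ²) = 12492.0 km
Excess = 12492.0 − 12213.4 = 278.6 ≈ 279 km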